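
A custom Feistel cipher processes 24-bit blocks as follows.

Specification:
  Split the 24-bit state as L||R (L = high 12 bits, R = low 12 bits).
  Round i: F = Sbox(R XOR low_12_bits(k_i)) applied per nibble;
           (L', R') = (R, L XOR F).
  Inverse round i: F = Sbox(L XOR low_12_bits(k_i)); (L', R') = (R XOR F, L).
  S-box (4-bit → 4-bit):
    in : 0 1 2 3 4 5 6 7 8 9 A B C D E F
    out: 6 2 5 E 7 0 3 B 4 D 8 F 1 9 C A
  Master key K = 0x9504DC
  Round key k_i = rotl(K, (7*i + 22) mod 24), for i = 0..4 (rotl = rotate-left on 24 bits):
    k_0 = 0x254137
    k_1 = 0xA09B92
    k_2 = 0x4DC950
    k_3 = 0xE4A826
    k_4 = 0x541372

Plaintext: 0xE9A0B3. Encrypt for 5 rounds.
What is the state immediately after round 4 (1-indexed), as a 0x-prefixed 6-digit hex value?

s_0 = plaintext = 0xE9A0B3
s_1 = Round(s_0, k_0) = 0x0B3CDD
s_2 = Round(s_1, k_1) = 0xCDDBC9
s_3 = Round(s_2, k_2) = 0xBC9900
s_4 = Round(s_3, k_3) = 0x90099A
s_5 = Round(s_4, k_4) = 0x99A1C4

0x90099A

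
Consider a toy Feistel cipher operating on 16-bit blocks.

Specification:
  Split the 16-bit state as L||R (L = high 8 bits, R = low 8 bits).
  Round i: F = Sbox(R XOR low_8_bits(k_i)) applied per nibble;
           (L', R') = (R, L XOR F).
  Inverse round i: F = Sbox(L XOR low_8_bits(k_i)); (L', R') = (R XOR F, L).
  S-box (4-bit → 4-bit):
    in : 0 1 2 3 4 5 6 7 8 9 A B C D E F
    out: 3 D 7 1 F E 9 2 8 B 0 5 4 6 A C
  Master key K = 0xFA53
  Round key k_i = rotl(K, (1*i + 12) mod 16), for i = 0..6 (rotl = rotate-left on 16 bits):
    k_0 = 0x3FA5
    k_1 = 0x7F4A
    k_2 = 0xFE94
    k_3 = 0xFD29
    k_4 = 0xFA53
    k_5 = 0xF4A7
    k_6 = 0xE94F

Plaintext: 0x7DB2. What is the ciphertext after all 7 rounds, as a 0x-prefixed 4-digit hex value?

s_0 = plaintext = 0x7DB2
s_1 = Round(s_0, k_0) = 0xB2AF
s_2 = Round(s_1, k_1) = 0xAF1C
s_3 = Round(s_2, k_2) = 0x1C27
s_4 = Round(s_3, k_3) = 0x2726
s_5 = Round(s_4, k_4) = 0x2609
s_6 = Round(s_5, k_5) = 0x092C
s_7 = Round(s_6, k_6) = 0x2C98

0x2C98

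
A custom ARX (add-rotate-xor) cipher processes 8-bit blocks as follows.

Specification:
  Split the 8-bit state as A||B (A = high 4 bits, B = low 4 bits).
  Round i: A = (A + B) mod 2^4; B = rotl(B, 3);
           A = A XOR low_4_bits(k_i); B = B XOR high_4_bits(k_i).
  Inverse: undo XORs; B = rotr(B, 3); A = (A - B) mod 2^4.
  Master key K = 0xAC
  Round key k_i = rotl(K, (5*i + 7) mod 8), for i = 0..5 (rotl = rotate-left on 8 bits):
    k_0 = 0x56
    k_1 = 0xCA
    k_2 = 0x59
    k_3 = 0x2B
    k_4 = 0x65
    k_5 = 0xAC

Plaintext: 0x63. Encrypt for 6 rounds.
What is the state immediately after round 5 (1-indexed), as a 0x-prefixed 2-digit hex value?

s_0 = plaintext = 0x63
s_1 = Round(s_0, k_0) = 0xFC
s_2 = Round(s_1, k_1) = 0x1A
s_3 = Round(s_2, k_2) = 0x20
s_4 = Round(s_3, k_3) = 0x92
s_5 = Round(s_4, k_4) = 0xE7
s_6 = Round(s_5, k_5) = 0x91

0xE7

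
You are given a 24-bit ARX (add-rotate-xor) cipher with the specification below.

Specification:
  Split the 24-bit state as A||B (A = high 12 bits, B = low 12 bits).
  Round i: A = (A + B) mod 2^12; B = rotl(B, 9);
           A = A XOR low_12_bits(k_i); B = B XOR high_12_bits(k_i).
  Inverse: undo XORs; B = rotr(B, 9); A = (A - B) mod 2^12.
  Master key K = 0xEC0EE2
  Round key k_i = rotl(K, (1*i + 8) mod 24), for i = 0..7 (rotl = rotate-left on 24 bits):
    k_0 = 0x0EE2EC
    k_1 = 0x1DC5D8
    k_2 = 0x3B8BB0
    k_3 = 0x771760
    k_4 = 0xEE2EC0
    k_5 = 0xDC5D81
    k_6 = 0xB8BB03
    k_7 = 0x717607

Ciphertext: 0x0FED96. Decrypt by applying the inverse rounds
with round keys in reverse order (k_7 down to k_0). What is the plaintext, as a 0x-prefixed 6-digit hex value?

s_0 = ciphertext = 0x0FED96
s_1 = InvRound(s_0, k_7) = 0x2EC40D
s_2 = InvRound(s_1, k_6) = 0xDB8C37
s_3 = InvRound(s_2, k_5) = 0x0A9F90
s_4 = InvRound(s_3, k_4) = 0x2D9B90
s_5 = InvRound(s_4, k_3) = 0xEAB70E
s_6 = InvRound(s_5, k_2) = 0xF695B2
s_7 = InvRound(s_6, k_1) = 0x73F372
s_8 = InvRound(s_7, k_0) = 0x8F2CE1

0x8F2CE1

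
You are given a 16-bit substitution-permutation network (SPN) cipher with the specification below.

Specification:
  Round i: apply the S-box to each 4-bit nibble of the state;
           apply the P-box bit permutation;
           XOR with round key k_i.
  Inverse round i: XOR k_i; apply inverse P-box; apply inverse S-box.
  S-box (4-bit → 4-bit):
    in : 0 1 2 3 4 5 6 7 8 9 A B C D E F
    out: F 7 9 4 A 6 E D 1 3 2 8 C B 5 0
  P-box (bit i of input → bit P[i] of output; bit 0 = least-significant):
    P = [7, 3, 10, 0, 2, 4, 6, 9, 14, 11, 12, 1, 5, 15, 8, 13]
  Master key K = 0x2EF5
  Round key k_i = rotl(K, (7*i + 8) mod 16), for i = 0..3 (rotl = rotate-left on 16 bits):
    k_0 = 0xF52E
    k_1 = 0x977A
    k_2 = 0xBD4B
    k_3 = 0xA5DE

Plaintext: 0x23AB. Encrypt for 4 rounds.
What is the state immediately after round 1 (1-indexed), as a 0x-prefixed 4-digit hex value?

0xC51F

s_0 = plaintext = 0x23AB
s_1 = Round(s_0, k_0) = 0xC51F
s_2 = Round(s_1, k_1) = 0xAE2E
s_3 = Round(s_2, k_2) = 0x6BCF
s_4 = Round(s_3, k_3) = 0x069C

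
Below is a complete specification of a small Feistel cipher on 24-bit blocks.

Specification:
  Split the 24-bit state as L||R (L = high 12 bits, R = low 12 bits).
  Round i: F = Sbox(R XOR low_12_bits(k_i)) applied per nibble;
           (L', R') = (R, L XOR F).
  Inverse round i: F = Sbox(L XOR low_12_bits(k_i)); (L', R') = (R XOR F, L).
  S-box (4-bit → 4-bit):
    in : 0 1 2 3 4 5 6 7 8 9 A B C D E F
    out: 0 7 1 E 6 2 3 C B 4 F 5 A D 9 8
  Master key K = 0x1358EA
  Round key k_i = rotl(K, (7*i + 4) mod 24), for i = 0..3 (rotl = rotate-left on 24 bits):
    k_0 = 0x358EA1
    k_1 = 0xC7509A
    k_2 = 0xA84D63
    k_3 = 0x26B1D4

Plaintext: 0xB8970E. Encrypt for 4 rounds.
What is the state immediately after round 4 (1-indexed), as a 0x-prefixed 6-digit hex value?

s_0 = plaintext = 0xB8970E
s_1 = Round(s_0, k_0) = 0x70EF71
s_2 = Round(s_1, k_1) = 0xF71F9B
s_3 = Round(s_2, k_2) = 0xF9BEFA
s_4 = Round(s_3, k_3) = 0xEFA782

0xEFA782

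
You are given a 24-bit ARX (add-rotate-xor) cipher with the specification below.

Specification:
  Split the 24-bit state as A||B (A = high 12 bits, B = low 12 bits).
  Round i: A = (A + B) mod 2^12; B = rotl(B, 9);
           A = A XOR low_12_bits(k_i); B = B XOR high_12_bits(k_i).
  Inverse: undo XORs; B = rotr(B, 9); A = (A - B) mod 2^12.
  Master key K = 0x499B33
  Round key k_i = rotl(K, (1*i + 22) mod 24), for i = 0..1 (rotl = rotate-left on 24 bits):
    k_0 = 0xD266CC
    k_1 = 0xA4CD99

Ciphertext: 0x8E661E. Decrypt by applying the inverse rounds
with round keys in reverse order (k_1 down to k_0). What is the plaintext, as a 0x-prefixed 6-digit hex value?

s_0 = ciphertext = 0x8E661E
s_1 = InvRound(s_0, k_1) = 0x2E9296
s_2 = InvRound(s_1, k_0) = 0x69ED87

0x69ED87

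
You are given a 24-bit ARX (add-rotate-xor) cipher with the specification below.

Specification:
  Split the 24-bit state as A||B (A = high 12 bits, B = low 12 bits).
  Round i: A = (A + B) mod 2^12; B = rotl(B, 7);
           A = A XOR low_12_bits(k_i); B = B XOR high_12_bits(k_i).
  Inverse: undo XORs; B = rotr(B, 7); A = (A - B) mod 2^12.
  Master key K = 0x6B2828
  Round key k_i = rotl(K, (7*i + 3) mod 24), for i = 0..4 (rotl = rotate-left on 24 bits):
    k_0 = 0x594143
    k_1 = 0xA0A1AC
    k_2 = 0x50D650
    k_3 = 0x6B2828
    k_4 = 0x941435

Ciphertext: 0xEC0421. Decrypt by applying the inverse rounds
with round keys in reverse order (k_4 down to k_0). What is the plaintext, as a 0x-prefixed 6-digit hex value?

s_0 = ciphertext = 0xEC0421
s_1 = InvRound(s_0, k_4) = 0xEDBC1A
s_2 = InvRound(s_1, k_3) = 0x1DE515
s_3 = InvRound(s_2, k_2) = 0x48E300
s_4 = InvRound(s_3, k_1) = 0x3D0152
s_5 = InvRound(s_4, k_0) = 0x9CA8C9

0x9CA8C9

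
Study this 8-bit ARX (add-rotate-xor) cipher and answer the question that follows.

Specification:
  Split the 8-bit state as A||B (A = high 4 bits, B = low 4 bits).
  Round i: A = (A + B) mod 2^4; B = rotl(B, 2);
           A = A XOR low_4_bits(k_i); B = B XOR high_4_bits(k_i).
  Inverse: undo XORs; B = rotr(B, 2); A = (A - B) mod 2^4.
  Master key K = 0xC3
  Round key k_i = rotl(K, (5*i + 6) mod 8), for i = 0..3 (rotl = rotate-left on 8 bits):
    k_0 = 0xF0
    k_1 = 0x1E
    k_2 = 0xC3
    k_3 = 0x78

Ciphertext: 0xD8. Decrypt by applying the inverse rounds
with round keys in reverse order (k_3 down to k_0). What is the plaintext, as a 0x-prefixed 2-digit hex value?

0xE2

s_0 = ciphertext = 0xD8
s_1 = InvRound(s_0, k_3) = 0x6F
s_2 = InvRound(s_1, k_2) = 0x9C
s_3 = InvRound(s_2, k_1) = 0x07
s_4 = InvRound(s_3, k_0) = 0xE2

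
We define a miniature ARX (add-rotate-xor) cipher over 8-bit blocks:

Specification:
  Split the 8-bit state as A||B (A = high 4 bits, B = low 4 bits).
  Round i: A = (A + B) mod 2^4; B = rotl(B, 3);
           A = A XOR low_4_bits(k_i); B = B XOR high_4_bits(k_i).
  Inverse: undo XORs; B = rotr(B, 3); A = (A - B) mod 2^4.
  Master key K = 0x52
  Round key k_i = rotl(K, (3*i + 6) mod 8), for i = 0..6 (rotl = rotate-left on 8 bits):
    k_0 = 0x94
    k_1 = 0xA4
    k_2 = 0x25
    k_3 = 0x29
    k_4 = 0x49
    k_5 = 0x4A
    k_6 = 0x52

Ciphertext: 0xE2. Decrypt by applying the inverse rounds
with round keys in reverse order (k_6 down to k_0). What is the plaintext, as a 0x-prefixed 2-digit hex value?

s_0 = ciphertext = 0xE2
s_1 = InvRound(s_0, k_6) = 0xEE
s_2 = InvRound(s_1, k_5) = 0xF5
s_3 = InvRound(s_2, k_4) = 0x42
s_4 = InvRound(s_3, k_3) = 0xD0
s_5 = InvRound(s_4, k_2) = 0x44
s_6 = InvRound(s_5, k_1) = 0x3D
s_7 = InvRound(s_6, k_0) = 0xF8

0xF8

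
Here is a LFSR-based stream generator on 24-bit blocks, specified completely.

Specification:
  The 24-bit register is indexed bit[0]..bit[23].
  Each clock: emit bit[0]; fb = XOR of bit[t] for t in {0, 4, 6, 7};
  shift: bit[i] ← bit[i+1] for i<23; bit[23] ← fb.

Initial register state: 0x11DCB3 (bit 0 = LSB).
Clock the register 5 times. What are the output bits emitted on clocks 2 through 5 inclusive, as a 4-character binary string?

reg_0 = 0x11DCB3
clock 1: out=1, reg = 0x88EE59
clock 2: out=1, reg = 0xC4772C
clock 3: out=0, reg = 0x623B96
clock 4: out=0, reg = 0x311DCB
clock 5: out=1, reg = 0x988EE5

1001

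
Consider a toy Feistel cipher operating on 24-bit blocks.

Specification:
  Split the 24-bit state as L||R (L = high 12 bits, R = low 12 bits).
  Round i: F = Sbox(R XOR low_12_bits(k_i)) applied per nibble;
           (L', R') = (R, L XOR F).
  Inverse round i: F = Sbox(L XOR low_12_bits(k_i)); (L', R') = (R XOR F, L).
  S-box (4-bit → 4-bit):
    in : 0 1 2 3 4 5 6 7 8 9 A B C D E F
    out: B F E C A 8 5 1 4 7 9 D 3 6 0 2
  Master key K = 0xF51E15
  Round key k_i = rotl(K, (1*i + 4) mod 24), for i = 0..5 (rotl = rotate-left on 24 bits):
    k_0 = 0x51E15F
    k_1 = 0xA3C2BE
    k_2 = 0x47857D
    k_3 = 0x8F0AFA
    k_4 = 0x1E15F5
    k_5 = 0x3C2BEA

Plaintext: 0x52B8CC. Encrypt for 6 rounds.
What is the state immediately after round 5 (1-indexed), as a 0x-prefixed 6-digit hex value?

s_0 = plaintext = 0x52B8CC
s_1 = Round(s_0, k_0) = 0x8CC257
s_2 = Round(s_1, k_1) = 0x2573CB
s_3 = Round(s_2, k_2) = 0x3CB782
s_4 = Round(s_3, k_3) = 0x7825DF
s_5 = Round(s_4, k_4) = 0x5DFC6B
s_6 = Round(s_5, k_5) = 0xC6B490

0x5DFC6B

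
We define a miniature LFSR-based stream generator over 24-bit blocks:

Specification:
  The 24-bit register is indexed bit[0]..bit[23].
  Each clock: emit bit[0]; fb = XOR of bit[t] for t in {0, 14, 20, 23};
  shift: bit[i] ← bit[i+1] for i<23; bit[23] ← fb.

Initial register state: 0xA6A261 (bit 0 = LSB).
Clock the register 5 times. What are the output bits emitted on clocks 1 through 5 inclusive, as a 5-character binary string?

10000

reg_0 = 0xA6A261
clock 1: out=1, reg = 0x535130
clock 2: out=0, reg = 0x29A898
clock 3: out=0, reg = 0x14D44C
clock 4: out=0, reg = 0x0A6A26
clock 5: out=0, reg = 0x853513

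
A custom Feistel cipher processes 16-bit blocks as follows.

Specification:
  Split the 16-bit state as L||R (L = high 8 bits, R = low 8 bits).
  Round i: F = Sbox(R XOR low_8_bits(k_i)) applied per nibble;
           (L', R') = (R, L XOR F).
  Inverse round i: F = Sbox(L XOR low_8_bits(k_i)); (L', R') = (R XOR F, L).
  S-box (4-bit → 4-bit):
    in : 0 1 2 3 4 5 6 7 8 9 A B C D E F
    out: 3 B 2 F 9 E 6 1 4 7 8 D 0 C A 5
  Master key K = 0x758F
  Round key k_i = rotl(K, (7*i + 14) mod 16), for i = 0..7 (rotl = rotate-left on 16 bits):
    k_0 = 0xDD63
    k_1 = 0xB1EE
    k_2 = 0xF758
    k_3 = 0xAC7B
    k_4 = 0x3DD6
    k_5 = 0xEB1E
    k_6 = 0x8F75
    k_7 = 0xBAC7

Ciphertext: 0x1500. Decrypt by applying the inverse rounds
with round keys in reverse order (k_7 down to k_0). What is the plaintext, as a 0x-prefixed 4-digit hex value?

0xFE02

s_0 = ciphertext = 0x1500
s_1 = InvRound(s_0, k_7) = 0xC215
s_2 = InvRound(s_1, k_6) = 0xC4C2
s_3 = InvRound(s_2, k_5) = 0x0AC4
s_4 = InvRound(s_3, k_4) = 0x040A
s_5 = InvRound(s_4, k_3) = 0x1F04
s_6 = InvRound(s_5, k_2) = 0x951F
s_7 = InvRound(s_6, k_1) = 0x0295
s_8 = InvRound(s_7, k_0) = 0xFE02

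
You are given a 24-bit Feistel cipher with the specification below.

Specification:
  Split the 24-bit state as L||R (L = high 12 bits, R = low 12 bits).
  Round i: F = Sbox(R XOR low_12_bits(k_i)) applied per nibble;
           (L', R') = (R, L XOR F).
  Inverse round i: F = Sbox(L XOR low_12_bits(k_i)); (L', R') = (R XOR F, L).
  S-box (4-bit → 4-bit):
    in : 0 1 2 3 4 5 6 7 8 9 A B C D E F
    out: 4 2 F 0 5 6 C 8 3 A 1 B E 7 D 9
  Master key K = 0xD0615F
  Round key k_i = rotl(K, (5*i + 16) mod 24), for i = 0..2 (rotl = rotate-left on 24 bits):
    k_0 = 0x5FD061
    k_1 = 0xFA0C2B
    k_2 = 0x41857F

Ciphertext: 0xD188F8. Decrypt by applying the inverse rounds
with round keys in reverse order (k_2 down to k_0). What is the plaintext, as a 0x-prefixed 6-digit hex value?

s_0 = ciphertext = 0xD188F8
s_1 = InvRound(s_0, k_2) = 0xB30D18
s_2 = InvRound(s_1, k_1) = 0x533B30
s_3 = InvRound(s_2, k_0) = 0xD5F533

0xD5F533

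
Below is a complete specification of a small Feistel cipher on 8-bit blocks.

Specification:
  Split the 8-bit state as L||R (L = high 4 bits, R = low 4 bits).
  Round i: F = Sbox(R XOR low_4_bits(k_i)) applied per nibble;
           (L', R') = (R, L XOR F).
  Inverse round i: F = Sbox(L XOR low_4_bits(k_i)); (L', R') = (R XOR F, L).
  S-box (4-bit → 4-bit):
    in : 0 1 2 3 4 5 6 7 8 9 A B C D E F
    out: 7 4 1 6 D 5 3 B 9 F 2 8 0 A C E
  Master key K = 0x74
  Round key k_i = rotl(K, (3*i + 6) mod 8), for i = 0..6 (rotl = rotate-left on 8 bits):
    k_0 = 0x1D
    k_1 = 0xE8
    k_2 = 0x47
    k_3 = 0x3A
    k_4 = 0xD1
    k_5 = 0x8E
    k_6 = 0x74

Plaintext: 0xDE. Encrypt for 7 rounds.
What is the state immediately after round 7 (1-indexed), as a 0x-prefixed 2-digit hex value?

s_0 = plaintext = 0xDE
s_1 = Round(s_0, k_0) = 0xEB
s_2 = Round(s_1, k_1) = 0xB8
s_3 = Round(s_2, k_2) = 0x85
s_4 = Round(s_3, k_3) = 0x56
s_5 = Round(s_4, k_4) = 0x6E
s_6 = Round(s_5, k_5) = 0xE1
s_7 = Round(s_6, k_6) = 0x1B

0x1B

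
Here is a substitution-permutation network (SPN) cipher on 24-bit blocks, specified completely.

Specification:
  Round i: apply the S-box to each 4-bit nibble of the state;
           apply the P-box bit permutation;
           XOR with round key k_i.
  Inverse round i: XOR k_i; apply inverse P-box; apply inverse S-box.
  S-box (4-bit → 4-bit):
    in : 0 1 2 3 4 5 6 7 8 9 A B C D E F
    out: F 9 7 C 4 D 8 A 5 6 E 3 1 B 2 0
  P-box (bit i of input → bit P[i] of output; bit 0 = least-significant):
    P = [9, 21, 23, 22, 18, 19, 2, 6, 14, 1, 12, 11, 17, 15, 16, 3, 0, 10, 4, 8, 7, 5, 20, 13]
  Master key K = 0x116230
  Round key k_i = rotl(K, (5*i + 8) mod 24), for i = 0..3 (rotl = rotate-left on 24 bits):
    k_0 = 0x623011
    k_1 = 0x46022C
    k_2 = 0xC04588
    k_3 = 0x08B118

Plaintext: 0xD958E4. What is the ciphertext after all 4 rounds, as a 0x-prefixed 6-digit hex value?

s_0 = plaintext = 0xD958E4
s_1 = Round(s_0, k_0) = 0xE944A9
s_2 = Round(s_1, k_1) = 0xEF1658
s_3 = Round(s_2, k_2) = 0x464FE4
s_4 = Round(s_3, k_3) = 0x91B018

0x91B018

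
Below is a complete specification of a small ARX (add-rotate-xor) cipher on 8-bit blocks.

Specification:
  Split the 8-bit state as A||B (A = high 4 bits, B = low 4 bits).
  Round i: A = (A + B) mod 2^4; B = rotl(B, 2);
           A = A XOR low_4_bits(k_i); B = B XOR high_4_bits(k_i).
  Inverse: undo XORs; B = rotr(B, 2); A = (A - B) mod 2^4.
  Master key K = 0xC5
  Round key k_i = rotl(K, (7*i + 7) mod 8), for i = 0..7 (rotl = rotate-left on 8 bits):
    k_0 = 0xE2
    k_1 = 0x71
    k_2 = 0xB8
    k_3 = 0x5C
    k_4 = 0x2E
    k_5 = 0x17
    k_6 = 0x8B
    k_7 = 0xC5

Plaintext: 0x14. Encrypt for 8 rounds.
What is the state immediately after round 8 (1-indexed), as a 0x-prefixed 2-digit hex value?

0xE4

s_0 = plaintext = 0x14
s_1 = Round(s_0, k_0) = 0x7F
s_2 = Round(s_1, k_1) = 0x78
s_3 = Round(s_2, k_2) = 0x79
s_4 = Round(s_3, k_3) = 0xC3
s_5 = Round(s_4, k_4) = 0x1E
s_6 = Round(s_5, k_5) = 0x8A
s_7 = Round(s_6, k_6) = 0x92
s_8 = Round(s_7, k_7) = 0xE4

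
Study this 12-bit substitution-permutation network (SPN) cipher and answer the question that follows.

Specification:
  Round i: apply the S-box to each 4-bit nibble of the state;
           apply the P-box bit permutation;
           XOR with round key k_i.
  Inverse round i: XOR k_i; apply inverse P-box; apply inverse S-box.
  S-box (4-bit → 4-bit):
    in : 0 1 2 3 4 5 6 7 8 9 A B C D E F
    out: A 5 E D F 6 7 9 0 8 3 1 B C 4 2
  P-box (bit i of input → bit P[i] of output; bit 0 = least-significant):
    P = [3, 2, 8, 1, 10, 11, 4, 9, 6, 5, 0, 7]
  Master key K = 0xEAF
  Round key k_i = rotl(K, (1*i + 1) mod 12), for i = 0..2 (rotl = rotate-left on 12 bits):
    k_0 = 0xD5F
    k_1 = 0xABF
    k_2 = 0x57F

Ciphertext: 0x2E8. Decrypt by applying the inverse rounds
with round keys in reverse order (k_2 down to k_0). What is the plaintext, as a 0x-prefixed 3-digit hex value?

s_0 = ciphertext = 0x2E8
s_1 = InvRound(s_0, k_2) = 0xD32
s_2 = InvRound(s_1, k_1) = 0xD76
s_3 = InvRound(s_2, k_0) = 0x58B

0x58B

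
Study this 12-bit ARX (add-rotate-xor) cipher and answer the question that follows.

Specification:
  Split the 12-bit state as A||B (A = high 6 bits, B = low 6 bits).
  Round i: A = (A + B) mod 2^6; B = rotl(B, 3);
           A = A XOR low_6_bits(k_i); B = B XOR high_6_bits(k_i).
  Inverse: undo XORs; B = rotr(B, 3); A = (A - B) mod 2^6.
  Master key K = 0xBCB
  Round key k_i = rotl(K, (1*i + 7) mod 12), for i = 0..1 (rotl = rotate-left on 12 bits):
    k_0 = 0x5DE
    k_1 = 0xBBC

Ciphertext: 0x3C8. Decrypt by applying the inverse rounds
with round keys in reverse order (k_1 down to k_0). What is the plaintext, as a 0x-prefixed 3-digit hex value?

s_0 = ciphertext = 0x3C8
s_1 = InvRound(s_0, k_1) = 0xFF4
s_2 = InvRound(s_1, k_0) = 0x15C

0x15C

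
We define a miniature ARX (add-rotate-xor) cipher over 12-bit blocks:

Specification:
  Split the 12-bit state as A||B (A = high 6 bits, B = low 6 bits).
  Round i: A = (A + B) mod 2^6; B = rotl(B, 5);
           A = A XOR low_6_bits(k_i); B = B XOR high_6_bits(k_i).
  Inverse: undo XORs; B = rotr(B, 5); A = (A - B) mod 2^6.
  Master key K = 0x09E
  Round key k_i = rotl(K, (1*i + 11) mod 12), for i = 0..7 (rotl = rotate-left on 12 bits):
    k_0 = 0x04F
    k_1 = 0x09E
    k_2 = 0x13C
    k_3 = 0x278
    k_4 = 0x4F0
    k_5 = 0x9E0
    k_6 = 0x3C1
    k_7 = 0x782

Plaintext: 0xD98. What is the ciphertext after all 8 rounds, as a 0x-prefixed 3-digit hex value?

s_0 = plaintext = 0xD98
s_1 = Round(s_0, k_0) = 0x04D
s_2 = Round(s_1, k_1) = 0x424
s_3 = Round(s_2, k_2) = 0x216
s_4 = Round(s_3, k_3) = 0x982
s_5 = Round(s_4, k_4) = 0x612
s_6 = Round(s_5, k_5) = 0x2AE
s_7 = Round(s_6, k_6) = 0xE58
s_8 = Round(s_7, k_7) = 0x4D2

0x4D2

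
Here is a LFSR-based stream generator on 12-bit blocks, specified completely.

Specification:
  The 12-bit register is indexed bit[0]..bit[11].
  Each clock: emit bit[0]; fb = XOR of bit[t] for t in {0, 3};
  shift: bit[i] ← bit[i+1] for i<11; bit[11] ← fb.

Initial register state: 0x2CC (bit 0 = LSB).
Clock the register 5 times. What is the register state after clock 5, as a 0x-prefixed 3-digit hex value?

0xA96

reg_0 = 0x2CC
clock 1: out=0, reg = 0x966
clock 2: out=0, reg = 0x4B3
clock 3: out=1, reg = 0xA59
clock 4: out=1, reg = 0x52C
clock 5: out=0, reg = 0xA96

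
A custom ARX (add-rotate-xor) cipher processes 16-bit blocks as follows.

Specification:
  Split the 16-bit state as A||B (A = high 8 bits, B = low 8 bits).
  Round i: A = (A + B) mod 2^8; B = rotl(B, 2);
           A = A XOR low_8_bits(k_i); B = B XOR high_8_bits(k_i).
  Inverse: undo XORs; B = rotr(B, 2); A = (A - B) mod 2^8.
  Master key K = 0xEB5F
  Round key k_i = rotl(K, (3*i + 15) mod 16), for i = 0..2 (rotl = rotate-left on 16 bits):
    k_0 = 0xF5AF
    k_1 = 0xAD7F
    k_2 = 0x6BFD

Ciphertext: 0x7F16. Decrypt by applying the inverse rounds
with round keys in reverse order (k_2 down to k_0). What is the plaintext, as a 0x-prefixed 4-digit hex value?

s_0 = ciphertext = 0x7F16
s_1 = InvRound(s_0, k_2) = 0x235F
s_2 = InvRound(s_1, k_1) = 0xA0BC
s_3 = InvRound(s_2, k_0) = 0xBD52

0xBD52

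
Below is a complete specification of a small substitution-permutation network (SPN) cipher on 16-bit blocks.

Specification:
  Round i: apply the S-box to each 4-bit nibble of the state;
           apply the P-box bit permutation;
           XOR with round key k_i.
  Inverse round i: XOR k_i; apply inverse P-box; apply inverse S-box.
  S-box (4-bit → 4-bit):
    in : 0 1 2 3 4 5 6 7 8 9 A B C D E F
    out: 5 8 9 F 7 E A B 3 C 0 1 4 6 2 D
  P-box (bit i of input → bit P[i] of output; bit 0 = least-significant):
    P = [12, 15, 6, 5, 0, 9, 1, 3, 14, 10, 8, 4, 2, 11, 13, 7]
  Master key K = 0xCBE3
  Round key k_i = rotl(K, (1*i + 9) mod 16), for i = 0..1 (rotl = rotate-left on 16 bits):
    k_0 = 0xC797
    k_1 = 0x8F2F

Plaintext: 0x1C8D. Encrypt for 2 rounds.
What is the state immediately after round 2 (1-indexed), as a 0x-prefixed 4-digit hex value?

0x6001

s_0 = plaintext = 0x1C8D
s_1 = Round(s_0, k_0) = 0x4456
s_2 = Round(s_1, k_1) = 0x6001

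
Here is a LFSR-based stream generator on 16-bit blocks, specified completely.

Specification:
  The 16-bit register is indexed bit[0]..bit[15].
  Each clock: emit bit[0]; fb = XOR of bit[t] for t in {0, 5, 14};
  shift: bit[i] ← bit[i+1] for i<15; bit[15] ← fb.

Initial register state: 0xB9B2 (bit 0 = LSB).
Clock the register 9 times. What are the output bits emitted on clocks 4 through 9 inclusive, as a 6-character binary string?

011011

reg_0 = 0xB9B2
clock 1: out=0, reg = 0xDCD9
clock 2: out=1, reg = 0x6E6C
clock 3: out=0, reg = 0x3736
clock 4: out=0, reg = 0x9B9B
clock 5: out=1, reg = 0xCDCD
clock 6: out=1, reg = 0x66E6
clock 7: out=0, reg = 0x3373
clock 8: out=1, reg = 0x19B9
clock 9: out=1, reg = 0x0CDC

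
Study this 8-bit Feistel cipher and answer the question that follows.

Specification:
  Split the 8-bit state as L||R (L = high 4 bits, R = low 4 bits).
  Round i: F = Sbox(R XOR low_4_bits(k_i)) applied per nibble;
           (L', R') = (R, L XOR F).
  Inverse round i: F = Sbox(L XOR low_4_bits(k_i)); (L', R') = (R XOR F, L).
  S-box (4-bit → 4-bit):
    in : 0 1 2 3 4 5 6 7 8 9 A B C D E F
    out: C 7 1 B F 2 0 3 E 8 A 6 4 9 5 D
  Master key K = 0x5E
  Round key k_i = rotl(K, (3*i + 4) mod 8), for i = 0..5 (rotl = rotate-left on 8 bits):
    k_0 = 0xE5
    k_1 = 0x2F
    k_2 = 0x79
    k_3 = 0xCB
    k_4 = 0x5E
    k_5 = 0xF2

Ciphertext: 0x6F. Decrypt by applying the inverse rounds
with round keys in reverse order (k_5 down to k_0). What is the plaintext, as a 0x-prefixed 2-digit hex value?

s_0 = ciphertext = 0x6F
s_1 = InvRound(s_0, k_5) = 0x06
s_2 = InvRound(s_1, k_4) = 0x30
s_3 = InvRound(s_2, k_3) = 0xE3
s_4 = InvRound(s_3, k_2) = 0x0E
s_5 = InvRound(s_4, k_1) = 0x30
s_6 = InvRound(s_5, k_0) = 0x03

0x03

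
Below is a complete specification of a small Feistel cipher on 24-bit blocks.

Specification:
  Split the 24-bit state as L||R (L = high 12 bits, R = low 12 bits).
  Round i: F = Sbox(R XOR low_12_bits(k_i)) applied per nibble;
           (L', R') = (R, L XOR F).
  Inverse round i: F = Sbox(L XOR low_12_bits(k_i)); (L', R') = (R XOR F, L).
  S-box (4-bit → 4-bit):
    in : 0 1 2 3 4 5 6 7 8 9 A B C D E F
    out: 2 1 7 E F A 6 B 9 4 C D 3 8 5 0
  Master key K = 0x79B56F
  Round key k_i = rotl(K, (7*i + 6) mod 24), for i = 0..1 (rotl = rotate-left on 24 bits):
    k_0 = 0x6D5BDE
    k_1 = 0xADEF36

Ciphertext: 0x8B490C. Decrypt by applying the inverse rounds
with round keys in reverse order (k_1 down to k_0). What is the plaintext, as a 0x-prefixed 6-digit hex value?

0xC4E29B

s_0 = ciphertext = 0x8B490C
s_1 = InvRound(s_0, k_1) = 0x29B8B4
s_2 = InvRound(s_1, k_0) = 0xC4E29B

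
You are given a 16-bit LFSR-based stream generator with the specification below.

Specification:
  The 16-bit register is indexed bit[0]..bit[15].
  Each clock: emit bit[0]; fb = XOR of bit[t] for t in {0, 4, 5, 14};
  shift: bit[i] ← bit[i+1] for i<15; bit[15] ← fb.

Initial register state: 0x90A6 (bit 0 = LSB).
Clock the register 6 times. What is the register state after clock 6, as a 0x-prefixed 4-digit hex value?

reg_0 = 0x90A6
clock 1: out=0, reg = 0xC853
clock 2: out=1, reg = 0xE429
clock 3: out=1, reg = 0xF214
clock 4: out=0, reg = 0x790A
clock 5: out=0, reg = 0xBC85
clock 6: out=1, reg = 0xDE42

0xDE42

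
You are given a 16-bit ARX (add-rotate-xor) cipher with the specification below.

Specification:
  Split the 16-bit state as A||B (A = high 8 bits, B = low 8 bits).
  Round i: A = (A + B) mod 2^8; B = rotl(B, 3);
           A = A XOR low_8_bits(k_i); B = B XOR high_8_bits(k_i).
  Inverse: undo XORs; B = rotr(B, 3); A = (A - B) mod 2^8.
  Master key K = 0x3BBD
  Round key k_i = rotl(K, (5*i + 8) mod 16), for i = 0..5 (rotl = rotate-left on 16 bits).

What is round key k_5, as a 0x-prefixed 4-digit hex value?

K = 0x3BBD
k_0 = rotl(K, (5*0+8) mod 16) = rotl(K, 8) = 0xBD3B
k_1 = rotl(K, (5*1+8) mod 16) = rotl(K, 13) = 0xA777
k_2 = rotl(K, (5*2+8) mod 16) = rotl(K, 2) = 0xEEF4
k_3 = rotl(K, (5*3+8) mod 16) = rotl(K, 7) = 0xDE9D
k_4 = rotl(K, (5*4+8) mod 16) = rotl(K, 12) = 0xD3BB
k_5 = rotl(K, (5*5+8) mod 16) = rotl(K, 1) = 0x777A

0x777A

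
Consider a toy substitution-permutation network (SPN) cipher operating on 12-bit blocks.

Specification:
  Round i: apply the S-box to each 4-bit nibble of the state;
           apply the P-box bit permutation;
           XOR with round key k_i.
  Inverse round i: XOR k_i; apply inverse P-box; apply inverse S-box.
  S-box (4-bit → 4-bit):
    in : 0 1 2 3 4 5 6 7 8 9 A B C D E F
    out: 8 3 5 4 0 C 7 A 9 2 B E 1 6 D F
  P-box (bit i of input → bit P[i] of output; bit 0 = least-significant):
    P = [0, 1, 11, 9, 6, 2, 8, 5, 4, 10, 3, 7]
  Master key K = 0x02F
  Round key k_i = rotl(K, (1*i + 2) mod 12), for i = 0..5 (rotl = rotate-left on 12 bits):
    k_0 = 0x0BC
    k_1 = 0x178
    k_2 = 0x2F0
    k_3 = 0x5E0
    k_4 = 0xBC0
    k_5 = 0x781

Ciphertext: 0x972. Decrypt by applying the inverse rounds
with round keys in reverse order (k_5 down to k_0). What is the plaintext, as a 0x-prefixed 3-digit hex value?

s_0 = ciphertext = 0x972
s_1 = InvRound(s_0, k_5) = 0xA8F
s_2 = InvRound(s_1, k_4) = 0x361
s_3 = InvRound(s_2, k_3) = 0x748
s_4 = InvRound(s_3, k_2) = 0xF54
s_5 = InvRound(s_4, k_1) = 0xD75
s_6 = InvRound(s_5, k_0) = 0xB22

0xB22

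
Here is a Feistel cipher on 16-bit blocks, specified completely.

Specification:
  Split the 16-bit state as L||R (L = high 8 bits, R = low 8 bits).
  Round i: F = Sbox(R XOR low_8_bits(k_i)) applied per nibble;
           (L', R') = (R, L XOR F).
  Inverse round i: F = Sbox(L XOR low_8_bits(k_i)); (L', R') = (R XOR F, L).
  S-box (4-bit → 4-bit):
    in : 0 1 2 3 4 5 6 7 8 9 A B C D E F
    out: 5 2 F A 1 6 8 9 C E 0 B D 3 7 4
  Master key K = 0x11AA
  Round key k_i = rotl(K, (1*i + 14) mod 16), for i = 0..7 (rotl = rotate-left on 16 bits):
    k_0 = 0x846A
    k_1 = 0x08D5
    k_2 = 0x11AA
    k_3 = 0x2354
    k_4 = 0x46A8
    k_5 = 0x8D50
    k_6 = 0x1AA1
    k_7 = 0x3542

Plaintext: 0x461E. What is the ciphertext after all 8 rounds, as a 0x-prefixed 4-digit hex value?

s_0 = plaintext = 0x461E
s_1 = Round(s_0, k_0) = 0x1ED7
s_2 = Round(s_1, k_1) = 0xD741
s_3 = Round(s_2, k_2) = 0x41AC
s_4 = Round(s_3, k_3) = 0xAC0D
s_5 = Round(s_4, k_4) = 0x0DAA
s_6 = Round(s_5, k_5) = 0xAA4D
s_7 = Round(s_6, k_6) = 0x4DD7
s_8 = Round(s_7, k_7) = 0xD7AB

0xD7AB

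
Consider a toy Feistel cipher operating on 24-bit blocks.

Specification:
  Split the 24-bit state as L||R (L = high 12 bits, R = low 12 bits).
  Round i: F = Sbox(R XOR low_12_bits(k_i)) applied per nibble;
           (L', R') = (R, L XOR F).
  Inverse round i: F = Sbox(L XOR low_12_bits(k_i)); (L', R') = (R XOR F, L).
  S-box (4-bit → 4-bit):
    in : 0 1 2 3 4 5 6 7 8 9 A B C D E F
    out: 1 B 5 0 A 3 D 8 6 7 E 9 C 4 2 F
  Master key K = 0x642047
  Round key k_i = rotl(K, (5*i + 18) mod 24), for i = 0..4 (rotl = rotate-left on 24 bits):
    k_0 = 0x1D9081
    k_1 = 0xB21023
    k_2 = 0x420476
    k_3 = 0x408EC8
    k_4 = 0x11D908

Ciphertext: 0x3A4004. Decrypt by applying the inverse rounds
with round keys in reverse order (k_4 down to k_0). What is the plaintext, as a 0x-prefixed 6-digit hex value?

0x6FC21C

s_0 = ciphertext = 0x3A4004
s_1 = InvRound(s_0, k_4) = 0xEE83A4
s_2 = InvRound(s_1, k_3) = 0x2F5EE8
s_3 = InvRound(s_2, k_2) = 0x3882F5
s_4 = InvRound(s_3, k_1) = 0x21C388
s_5 = InvRound(s_4, k_0) = 0x6FC21C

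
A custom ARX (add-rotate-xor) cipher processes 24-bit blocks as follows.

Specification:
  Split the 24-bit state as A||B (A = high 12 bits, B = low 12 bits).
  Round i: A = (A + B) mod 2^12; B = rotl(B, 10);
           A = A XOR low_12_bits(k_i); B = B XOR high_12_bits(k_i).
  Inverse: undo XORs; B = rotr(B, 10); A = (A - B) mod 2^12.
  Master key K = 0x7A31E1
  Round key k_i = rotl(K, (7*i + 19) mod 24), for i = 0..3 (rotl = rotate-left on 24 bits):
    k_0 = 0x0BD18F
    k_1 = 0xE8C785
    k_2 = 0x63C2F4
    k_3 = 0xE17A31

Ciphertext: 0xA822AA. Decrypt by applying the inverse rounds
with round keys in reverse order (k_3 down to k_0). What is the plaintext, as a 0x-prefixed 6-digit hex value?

0xBAF8E9

s_0 = ciphertext = 0xA822AA
s_1 = InvRound(s_0, k_3) = 0xDBC2F7
s_2 = InvRound(s_1, k_2) = 0xC1B32D
s_3 = InvRound(s_2, k_1) = 0x517687
s_4 = InvRound(s_3, k_0) = 0xBAF8E9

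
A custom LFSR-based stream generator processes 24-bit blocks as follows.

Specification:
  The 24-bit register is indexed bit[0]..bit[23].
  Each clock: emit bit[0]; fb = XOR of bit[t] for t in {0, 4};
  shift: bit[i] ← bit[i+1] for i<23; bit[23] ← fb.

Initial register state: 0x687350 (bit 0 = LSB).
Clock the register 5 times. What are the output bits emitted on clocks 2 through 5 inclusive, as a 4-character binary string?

0001

reg_0 = 0x687350
clock 1: out=0, reg = 0xB439A8
clock 2: out=0, reg = 0x5A1CD4
clock 3: out=0, reg = 0xAD0E6A
clock 4: out=0, reg = 0x568735
clock 5: out=1, reg = 0x2B439A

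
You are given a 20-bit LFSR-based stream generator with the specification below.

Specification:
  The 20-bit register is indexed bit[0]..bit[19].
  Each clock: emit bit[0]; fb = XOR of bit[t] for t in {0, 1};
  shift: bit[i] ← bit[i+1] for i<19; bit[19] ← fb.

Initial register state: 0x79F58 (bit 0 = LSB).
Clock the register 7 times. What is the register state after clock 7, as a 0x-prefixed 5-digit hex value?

reg_0 = 0x79F58
clock 1: out=0, reg = 0x3CFAC
clock 2: out=0, reg = 0x1E7D6
clock 3: out=0, reg = 0x8F3EB
clock 4: out=1, reg = 0x479F5
clock 5: out=1, reg = 0xA3CFA
clock 6: out=0, reg = 0xD1E7D
clock 7: out=1, reg = 0xE8F3E

0xE8F3E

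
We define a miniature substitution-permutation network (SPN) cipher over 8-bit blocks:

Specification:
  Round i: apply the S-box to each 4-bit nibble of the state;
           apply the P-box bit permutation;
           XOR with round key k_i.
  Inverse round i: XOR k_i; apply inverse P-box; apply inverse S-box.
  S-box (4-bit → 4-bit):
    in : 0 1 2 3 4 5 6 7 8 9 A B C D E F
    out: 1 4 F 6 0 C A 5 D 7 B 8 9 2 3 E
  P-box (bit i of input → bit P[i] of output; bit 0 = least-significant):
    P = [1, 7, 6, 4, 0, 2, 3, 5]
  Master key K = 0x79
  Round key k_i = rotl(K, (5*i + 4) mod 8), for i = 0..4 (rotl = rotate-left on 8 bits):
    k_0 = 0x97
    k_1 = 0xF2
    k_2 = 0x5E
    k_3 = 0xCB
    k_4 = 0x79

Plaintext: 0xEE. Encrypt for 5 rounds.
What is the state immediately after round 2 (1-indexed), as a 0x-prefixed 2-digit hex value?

s_0 = plaintext = 0xEE
s_1 = Round(s_0, k_0) = 0x10
s_2 = Round(s_1, k_1) = 0xF8
s_3 = Round(s_2, k_2) = 0x20
s_4 = Round(s_3, k_3) = 0xE4
s_5 = Round(s_4, k_4) = 0x7C

0xF8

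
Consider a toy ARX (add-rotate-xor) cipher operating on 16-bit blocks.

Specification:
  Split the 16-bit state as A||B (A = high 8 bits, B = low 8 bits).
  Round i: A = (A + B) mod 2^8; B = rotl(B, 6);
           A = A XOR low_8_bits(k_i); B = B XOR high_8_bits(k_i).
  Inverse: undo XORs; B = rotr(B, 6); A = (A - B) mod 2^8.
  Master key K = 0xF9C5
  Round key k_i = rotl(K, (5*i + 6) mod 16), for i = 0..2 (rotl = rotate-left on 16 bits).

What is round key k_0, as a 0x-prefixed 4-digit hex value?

K = 0xF9C5
k_0 = rotl(K, (5*0+6) mod 16) = rotl(K, 6) = 0x717E

0x717E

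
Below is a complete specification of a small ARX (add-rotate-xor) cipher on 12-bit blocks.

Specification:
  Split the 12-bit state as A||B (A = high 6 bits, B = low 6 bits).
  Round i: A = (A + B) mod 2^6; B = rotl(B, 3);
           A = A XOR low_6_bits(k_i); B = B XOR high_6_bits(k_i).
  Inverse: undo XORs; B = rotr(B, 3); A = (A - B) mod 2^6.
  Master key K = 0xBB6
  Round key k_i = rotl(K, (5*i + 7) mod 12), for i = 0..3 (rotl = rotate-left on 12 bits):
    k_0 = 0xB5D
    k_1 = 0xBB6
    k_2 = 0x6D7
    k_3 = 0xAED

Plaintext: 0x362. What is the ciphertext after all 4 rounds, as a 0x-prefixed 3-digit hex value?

s_0 = plaintext = 0x362
s_1 = Round(s_0, k_0) = 0xCB9
s_2 = Round(s_1, k_1) = 0x761
s_3 = Round(s_2, k_2) = 0xA57
s_4 = Round(s_3, k_3) = 0xB51

0xB51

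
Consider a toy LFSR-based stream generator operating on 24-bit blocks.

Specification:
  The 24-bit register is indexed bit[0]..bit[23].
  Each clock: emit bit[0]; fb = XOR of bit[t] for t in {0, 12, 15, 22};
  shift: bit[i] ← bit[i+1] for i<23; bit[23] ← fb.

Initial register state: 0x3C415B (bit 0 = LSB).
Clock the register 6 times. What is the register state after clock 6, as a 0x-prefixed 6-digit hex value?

0x2CF105

reg_0 = 0x3C415B
clock 1: out=1, reg = 0x9E20AD
clock 2: out=1, reg = 0xCF1056
clock 3: out=0, reg = 0x67882B
clock 4: out=1, reg = 0xB3C415
clock 5: out=1, reg = 0x59E20A
clock 6: out=0, reg = 0x2CF105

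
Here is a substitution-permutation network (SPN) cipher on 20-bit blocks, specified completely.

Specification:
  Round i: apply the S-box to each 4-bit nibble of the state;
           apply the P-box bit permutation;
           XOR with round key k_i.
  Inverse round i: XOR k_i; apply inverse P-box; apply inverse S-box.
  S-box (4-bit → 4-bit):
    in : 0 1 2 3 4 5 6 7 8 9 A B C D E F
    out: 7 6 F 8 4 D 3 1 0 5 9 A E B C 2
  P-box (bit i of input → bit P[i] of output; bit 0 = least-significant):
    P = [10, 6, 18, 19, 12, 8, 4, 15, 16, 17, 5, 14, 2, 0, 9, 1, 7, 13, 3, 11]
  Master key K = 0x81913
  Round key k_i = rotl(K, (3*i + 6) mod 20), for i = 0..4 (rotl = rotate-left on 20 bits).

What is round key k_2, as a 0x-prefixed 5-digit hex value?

0x13819

K = 0x81913
k_0 = rotl(K, (3*0+6) mod 20) = rotl(K, 6) = 0x644E0
k_1 = rotl(K, (3*1+6) mod 20) = rotl(K, 9) = 0x22703
k_2 = rotl(K, (3*2+6) mod 20) = rotl(K, 12) = 0x13819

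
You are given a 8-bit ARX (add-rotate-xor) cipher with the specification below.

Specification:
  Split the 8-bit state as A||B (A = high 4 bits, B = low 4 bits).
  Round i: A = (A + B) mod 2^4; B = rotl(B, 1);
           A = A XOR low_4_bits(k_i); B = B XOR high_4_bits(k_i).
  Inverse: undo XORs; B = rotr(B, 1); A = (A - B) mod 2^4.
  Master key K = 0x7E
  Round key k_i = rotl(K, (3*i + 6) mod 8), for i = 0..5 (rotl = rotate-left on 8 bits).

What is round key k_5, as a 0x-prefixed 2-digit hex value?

0xCF

K = 0x7E
k_0 = rotl(K, (3*0+6) mod 8) = rotl(K, 6) = 0x9F
k_1 = rotl(K, (3*1+6) mod 8) = rotl(K, 1) = 0xFC
k_2 = rotl(K, (3*2+6) mod 8) = rotl(K, 4) = 0xE7
k_3 = rotl(K, (3*3+6) mod 8) = rotl(K, 7) = 0x3F
k_4 = rotl(K, (3*4+6) mod 8) = rotl(K, 2) = 0xF9
k_5 = rotl(K, (3*5+6) mod 8) = rotl(K, 5) = 0xCF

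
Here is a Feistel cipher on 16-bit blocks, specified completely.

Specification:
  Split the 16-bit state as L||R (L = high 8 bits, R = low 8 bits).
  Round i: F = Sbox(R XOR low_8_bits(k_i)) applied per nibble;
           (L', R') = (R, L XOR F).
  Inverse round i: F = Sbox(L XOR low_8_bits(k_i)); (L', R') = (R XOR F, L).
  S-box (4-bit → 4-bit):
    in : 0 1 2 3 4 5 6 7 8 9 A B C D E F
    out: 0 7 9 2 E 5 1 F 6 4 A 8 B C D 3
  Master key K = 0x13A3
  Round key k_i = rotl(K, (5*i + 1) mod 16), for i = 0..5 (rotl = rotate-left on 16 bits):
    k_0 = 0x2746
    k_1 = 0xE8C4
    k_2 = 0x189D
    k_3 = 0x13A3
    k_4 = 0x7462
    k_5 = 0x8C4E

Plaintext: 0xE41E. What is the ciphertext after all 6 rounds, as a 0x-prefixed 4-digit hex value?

0x1365

s_0 = plaintext = 0xE41E
s_1 = Round(s_0, k_0) = 0x1EB2
s_2 = Round(s_1, k_1) = 0xB2EF
s_3 = Round(s_2, k_2) = 0xEF4B
s_4 = Round(s_3, k_3) = 0x4B39
s_5 = Round(s_4, k_4) = 0x3913
s_6 = Round(s_5, k_5) = 0x1365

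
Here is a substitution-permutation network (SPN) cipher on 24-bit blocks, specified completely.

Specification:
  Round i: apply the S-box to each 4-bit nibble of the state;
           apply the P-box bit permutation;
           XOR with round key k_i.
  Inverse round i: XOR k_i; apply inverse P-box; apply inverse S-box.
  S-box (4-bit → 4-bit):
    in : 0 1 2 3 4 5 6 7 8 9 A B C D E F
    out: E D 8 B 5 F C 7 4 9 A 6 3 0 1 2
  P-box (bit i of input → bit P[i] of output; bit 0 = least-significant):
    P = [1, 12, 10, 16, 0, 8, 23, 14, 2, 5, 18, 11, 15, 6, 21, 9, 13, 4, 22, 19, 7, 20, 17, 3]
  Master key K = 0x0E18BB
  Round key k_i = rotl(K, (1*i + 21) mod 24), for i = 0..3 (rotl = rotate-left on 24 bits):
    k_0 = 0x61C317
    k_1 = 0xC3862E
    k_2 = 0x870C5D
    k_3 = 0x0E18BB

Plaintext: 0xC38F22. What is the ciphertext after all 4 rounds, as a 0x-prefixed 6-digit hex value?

0x1BA67F

s_0 = plaintext = 0xC38F22
s_1 = Round(s_0, k_0) = 0x58A3A7
s_2 = Round(s_1, k_1) = 0x91D9C0
s_3 = Round(s_2, k_2) = 0xCE31D0
s_4 = Round(s_3, k_3) = 0x1BA67F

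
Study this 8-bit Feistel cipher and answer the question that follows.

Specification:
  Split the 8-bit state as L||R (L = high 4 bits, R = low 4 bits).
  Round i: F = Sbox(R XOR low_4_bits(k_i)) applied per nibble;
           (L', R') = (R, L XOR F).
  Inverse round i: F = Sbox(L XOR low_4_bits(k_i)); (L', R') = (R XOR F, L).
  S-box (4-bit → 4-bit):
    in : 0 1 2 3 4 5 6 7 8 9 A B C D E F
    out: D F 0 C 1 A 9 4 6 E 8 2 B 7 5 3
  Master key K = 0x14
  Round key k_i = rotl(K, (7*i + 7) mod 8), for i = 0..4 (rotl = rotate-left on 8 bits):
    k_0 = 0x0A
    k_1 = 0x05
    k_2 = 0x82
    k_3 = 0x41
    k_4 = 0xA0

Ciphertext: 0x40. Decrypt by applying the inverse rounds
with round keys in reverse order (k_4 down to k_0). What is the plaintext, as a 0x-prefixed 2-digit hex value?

s_0 = ciphertext = 0x40
s_1 = InvRound(s_0, k_4) = 0x14
s_2 = InvRound(s_1, k_3) = 0x91
s_3 = InvRound(s_2, k_2) = 0x39
s_4 = InvRound(s_3, k_1) = 0x03
s_5 = InvRound(s_4, k_0) = 0xB0

0xB0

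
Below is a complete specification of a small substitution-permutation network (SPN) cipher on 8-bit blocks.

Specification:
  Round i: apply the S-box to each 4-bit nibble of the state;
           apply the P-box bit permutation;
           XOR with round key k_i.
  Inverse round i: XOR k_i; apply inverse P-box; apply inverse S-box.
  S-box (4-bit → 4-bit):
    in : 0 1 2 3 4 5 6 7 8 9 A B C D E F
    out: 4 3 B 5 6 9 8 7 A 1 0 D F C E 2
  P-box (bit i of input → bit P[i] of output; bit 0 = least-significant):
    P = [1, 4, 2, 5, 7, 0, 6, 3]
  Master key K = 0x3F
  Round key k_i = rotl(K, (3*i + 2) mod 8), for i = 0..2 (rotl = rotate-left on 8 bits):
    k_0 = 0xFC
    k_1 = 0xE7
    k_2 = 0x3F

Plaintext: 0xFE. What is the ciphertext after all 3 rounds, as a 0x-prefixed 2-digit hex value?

0x80

s_0 = plaintext = 0xFE
s_1 = Round(s_0, k_0) = 0xC9
s_2 = Round(s_1, k_1) = 0x2C
s_3 = Round(s_2, k_2) = 0x80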